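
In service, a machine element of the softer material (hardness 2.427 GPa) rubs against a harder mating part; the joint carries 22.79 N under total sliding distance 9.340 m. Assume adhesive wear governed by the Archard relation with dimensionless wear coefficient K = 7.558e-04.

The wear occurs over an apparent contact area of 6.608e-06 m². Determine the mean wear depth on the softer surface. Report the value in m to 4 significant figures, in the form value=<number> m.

The intermediates are printed rounded, and all working math keeps full precision, and a single final rounding, at 4 significant digits.
Convert: Hardness H = 2.427 GPa = 2.427e+09 Pa.
Collected in SI base units: W = 22.79 N, H = 2.427e+09 Pa, K = 7.558e-04.
Volume removed: V = K·W·L/H = 7.558e-04 · 22.79 · 9.340 / 2.427e+09 = 6.629e-11 m³.
Average depth h = V/A = 6.629e-11 / 6.608e-06 = 1.003e-05 m.

value=1.003e-05 m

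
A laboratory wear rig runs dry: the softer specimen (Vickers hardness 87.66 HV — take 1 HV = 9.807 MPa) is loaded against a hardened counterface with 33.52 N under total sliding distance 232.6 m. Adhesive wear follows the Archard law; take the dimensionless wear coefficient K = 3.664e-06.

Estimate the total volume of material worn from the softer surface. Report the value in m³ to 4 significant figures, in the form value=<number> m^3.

All arithmetic maintains full float precision. The intermediates appear rounded; one last rounding: four significant digits.
Convert: Hardness H = 87.66 HV × 9.807 MPa/HV = 859.7 MPa = 8.597e+08 Pa.
In SI base units: W = 33.52 N, H = 8.597e+08 Pa, K = 3.664e-06.
By Archard's law, V = K·W·L/H = 3.664e-06 · 33.52 · 232.6 / 8.597e+08 = 3.323e-11 m³.

value=3.323e-11 m^3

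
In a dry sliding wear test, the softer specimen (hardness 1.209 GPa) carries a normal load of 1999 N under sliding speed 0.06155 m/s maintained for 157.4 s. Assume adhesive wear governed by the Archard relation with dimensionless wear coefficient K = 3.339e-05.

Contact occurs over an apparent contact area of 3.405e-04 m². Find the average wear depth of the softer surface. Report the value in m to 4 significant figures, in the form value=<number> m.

All arithmetic runs at exact precision — intermediates are printed rounded. Rounded once at the end: 4 significant digits.
Convert: Sliding distance L = v·t = 0.06155 m/s × 157.4 s = 9.688 m.
Convert: Hardness H = 1.209 GPa = 1.209e+09 Pa.
As SI base values: W = 1999 N, H = 1.209e+09 Pa, K = 3.339e-05.
Apply Archard: V = K·W·L/H = 3.339e-05 · 1999 · 9.688 / 1.209e+09 = 5.349e-10 m³.
Depth of wear h = V/A = 5.349e-10 / 3.405e-04 = 1.571e-06 m.

value=1.571e-06 m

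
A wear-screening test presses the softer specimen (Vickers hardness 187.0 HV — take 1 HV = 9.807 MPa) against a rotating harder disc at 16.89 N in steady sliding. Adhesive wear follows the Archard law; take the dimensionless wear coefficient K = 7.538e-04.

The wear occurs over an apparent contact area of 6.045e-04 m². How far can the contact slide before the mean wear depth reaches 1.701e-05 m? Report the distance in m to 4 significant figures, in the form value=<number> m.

value=1481 m

Shown intermediates are rounded; the computation keeps full float precision, and rounded once at the end to 4 significant digits.
Hardness H = 187.0 HV × 9.807 MPa/HV = 1834 MPa = 1.834e+09 Pa.
In SI base units, W = 16.89 N, H = 1.834e+09 Pa, K = 7.538e-04.
At the depth limit, V_lim = h_lim·A = 1.701e-05 · 6.045e-04 = 1.028e-08 m³.
Life L = V_lim·H/(K·W) = 1.028e-08 · 1.834e+09 / (7.538e-04 · 16.89) = 1481 m.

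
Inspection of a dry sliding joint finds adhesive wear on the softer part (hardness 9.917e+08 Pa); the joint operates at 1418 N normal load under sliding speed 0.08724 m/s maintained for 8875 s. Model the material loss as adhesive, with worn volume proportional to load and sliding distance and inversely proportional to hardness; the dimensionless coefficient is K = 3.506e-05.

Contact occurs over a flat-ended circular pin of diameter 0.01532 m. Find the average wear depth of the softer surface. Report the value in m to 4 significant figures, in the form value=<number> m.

value=2.106e-04 m

Each operation carries full float precision; intermediates appear rounded. Rounded just once: four significant digits.
Convert: Total distance L = v·t = 0.08724 m/s × 8875 s = 774.3 m.
Convert: Contact area A = π·d²/4 = π·(0.01532 m)²/4 = 1.843e-04 m².
Expressed in SI base units: W = 1418 N, H = 9.917e+08 Pa, K = 3.506e-05.
By Archard's law, V = K·W·L/H = 3.506e-05 · 1418 · 774.3 / 9.917e+08 = 3.881e-08 m³.
Mean wear depth h = V/A = 3.881e-08 / 1.843e-04 = 2.106e-04 m.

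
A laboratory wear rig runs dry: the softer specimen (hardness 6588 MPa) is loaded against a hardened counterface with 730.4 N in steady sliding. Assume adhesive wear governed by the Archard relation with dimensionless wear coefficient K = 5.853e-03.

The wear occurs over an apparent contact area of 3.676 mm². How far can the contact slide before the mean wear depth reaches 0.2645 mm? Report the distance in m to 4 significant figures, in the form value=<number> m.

Printed values are rounded. The algebra keeps exact precision — a lone final rounding, at 4 significant figures.
Convert: Hardness H = 6588 MPa = 6.588e+09 Pa.
Convert: Contact area A = 3.676 mm² = 3.676e-06 m².
Convert: Depth limit h_lim = 0.2645 mm = 2.645e-04 m.
In SI base units: W = 730.4 N, H = 6.588e+09 Pa, K = 5.853e-03.
Limit volume V_lim = h_lim·A = 2.645e-04 · 3.676e-06 = 9.723e-10 m³.
Thus life L = V_lim·H/(K·W) = 9.723e-10 · 6.588e+09 / (5.853e-03 · 730.4) = 1.498 m.

value=1.498 m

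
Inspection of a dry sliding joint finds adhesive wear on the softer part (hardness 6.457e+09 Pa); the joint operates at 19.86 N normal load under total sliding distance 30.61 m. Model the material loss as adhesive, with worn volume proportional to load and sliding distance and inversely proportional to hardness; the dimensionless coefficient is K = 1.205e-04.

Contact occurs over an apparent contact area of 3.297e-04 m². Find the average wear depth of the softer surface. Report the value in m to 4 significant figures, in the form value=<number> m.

value=3.441e-08 m

Every step keeps exact precision — printed values are rounded — one last rounding to four significant digits.
As SI base values: W = 19.86 N, H = 6.457e+09 Pa, K = 1.205e-04.
Wear volume V = K·W·L/H = 1.205e-04 · 19.86 · 30.61 / 6.457e+09 = 1.134e-11 m³.
Depth of wear h = V/A = 1.134e-11 / 3.297e-04 = 3.441e-08 m.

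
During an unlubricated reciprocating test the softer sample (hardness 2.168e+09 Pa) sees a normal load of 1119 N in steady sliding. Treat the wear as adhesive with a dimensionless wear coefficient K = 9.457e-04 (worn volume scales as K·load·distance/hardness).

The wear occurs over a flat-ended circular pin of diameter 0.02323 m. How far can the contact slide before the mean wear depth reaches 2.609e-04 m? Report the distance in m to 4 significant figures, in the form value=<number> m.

value=226.5 m

Shown intermediates are rounded, and all arithmetic runs at exact precision, and rounded just once to 4 significant figures.
Convert: Contact area A = π·d²/4 = π·(0.02323 m)²/4 = 4.238e-04 m².
In SI base units, W = 1119 N, H = 2.168e+09 Pa, K = 9.457e-04.
Wearable volume V_lim = h_lim·A = 2.609e-04 · 4.238e-04 = 1.106e-07 m³.
Thus life L = V_lim·H/(K·W) = 1.106e-07 · 2.168e+09 / (9.457e-04 · 1119) = 226.5 m.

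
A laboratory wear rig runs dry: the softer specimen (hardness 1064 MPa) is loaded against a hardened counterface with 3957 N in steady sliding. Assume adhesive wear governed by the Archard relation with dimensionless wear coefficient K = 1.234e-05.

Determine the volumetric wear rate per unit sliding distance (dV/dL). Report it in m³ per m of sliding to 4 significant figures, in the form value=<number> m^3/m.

The algebra keeps full float precision. The intermediates are shown rounded. Rounded once at the end to four significant figures.
Convert: Hardness H = 1064 MPa = 1.064e+09 Pa.
SI base units throughout: W = 3957 N, H = 1.064e+09 Pa, K = 1.234e-05.
Rate of wear dV/dL = K·W/H, so: 1.234e-05 · 3957 / 1.064e+09 = 4.589e-11 m³/m.

value=4.589e-11 m^3/m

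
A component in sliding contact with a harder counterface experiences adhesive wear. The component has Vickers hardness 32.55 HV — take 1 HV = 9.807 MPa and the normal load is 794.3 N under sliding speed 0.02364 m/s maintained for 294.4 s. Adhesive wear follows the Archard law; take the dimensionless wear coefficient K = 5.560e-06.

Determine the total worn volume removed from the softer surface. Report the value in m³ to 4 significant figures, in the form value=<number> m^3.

value=9.628e-11 m^3

The intermediates are displayed rounded; the algebra holds exact precision; rounded once at the end, at 4 significant figures.
Convert: Sliding distance L = v·t = 0.02364 m/s × 294.4 s = 6.960 m.
Convert: Hardness H = 32.55 HV × 9.807 MPa/HV = 319.2 MPa = 3.192e+08 Pa.
Working in SI base units: W = 794.3 N, H = 3.192e+08 Pa, K = 5.560e-06.
Worn volume V = K·W·L/H = 5.560e-06 · 794.3 · 6.960 / 3.192e+08 = 9.628e-11 m³.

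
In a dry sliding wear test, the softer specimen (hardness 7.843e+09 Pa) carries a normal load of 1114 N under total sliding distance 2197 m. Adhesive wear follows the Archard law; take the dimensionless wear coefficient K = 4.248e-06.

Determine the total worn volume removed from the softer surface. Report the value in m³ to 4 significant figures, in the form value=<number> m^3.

value=1.326e-09 m^3

The algebra holds full precision; intermediate values are shown rounded. Rounded once at the end, at four significant figures.
Working in SI base units: W = 1114 N, H = 7.843e+09 Pa, K = 4.248e-06.
Volume removed: V = K·W·L/H = 4.248e-06 · 1114 · 2197 / 7.843e+09 = 1.326e-09 m³.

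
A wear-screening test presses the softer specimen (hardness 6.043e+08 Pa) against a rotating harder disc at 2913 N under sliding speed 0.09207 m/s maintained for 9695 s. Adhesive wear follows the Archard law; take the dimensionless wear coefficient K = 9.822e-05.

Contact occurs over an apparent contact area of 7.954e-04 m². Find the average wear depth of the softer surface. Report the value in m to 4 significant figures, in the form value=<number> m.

value=5.313e-04 m

Intermediates appear rounded, and all working math maintains full float precision, and one final rounding: four significant digits.
Sliding distance L = v·t = 0.09207 m/s × 9695 s = 892.6 m.
In SI base units: W = 2913 N, H = 6.043e+08 Pa, K = 9.822e-05.
Archard volume V = K·W·L/H = 9.822e-05 · 2913 · 892.6 / 6.043e+08 = 4.226e-07 m³.
Mean wear depth h = V/A = 4.226e-07 / 7.954e-04 = 5.313e-04 m.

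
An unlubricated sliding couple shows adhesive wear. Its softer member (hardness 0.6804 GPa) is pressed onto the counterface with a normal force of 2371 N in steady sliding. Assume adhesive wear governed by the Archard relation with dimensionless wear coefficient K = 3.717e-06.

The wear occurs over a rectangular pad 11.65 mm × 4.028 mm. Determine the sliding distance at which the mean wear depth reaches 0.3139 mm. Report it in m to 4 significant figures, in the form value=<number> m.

value=1137 m

Intermediates appear rounded, and all arithmetic keeps full float precision — one final rounding to 4 significant digits.
Convert: Hardness H = 0.6804 GPa = 6.804e+08 Pa.
Convert: Pad sides 11.65 mm × 4.028 mm = 0.01165 m × 0.004028 m. Contact area A = 0.01165 m × 0.004028 m = 4.693e-05 m².
Convert: Depth limit h_lim = 0.3139 mm = 3.139e-04 m.
Working in SI base units: W = 2371 N, H = 6.804e+08 Pa, K = 3.717e-06.
Volume at the limit: V_lim = h_lim·A = 3.139e-04 · 4.693e-05 = 1.473e-08 m³.
So the life L = V_lim·H/(K·W) = 1.473e-08 · 6.804e+08 / (3.717e-06 · 2371) = 1137 m.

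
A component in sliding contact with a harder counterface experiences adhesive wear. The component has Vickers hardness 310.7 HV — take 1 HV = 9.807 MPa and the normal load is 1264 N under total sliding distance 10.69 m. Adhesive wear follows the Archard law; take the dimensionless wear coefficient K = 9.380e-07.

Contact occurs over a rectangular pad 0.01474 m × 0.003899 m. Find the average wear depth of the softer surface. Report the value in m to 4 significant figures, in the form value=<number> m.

value=7.238e-08 m

Each operation keeps full float precision, and the intermediates are displayed rounded; rounded once at the end to four significant digits.
Hardness H = 310.7 HV × 9.807 MPa/HV = 3047 MPa = 3.047e+09 Pa.
Contact area A = 0.01474 m × 0.003899 m = 5.747e-05 m².
In SI base units: W = 1264 N, H = 3.047e+09 Pa, K = 9.380e-07.
Volume removed: V = K·W·L/H = 9.380e-07 · 1264 · 10.69 / 3.047e+09 = 4.160e-12 m³.
Depth h = V/A = 4.160e-12 / 5.747e-05 = 7.238e-08 m.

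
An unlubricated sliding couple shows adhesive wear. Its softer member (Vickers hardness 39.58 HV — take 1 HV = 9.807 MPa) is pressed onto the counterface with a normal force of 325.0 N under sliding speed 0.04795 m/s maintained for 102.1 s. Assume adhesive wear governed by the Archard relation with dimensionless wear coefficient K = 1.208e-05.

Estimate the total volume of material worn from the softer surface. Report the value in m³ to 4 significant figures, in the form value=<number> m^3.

value=4.952e-11 m^3

The algebra runs at full precision. Printed values are rounded, and one last rounding: four significant digits.
Convert: Path length L = v·t = 0.04795 m/s × 102.1 s = 4.896 m.
Convert: Hardness H = 39.58 HV × 9.807 MPa/HV = 388.2 MPa = 3.882e+08 Pa.
Expressed in SI base units: W = 325.0 N, H = 3.882e+08 Pa, K = 1.208e-05.
Archard volume V = K·W·L/H = 1.208e-05 · 325.0 · 4.896 / 3.882e+08 = 4.952e-11 m³.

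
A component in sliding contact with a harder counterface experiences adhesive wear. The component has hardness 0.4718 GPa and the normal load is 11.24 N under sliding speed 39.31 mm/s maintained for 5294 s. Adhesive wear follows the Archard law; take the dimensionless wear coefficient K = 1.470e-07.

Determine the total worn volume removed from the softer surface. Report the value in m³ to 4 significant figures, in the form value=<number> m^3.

value=7.288e-13 m^3

All arithmetic runs at full float precision. Intermediates are displayed rounded; one last rounding: 4 significant digits.
Sliding speed v = 39.31 mm/s = 0.03931 m/s. Distance L = v·t = 0.03931 m/s × 5294 s = 208.1 m.
Hardness H = 0.4718 GPa = 4.718e+08 Pa.
Expressed in SI base units: W = 11.24 N, H = 4.718e+08 Pa, K = 1.470e-07.
Archard volume V = K·W·L/H = 1.470e-07 · 11.24 · 208.1 / 4.718e+08 = 7.288e-13 m³.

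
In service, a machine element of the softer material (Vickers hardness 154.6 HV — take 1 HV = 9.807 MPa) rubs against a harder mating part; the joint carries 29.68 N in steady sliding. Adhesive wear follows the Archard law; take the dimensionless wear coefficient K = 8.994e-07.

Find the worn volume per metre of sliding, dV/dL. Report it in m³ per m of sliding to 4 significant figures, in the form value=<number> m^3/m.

value=1.761e-14 m^3/m

The intermediates are shown rounded. The computation holds exact precision; one last rounding, at four significant digits.
Convert: Hardness H = 154.6 HV × 9.807 MPa/HV = 1516 MPa = 1.516e+09 Pa.
Restated in SI base units: W = 29.68 N, H = 1.516e+09 Pa, K = 8.994e-07.
The wear rate dV/dL = K·W/H: 8.994e-07 · 29.68 / 1.516e+09 = 1.761e-14 m³/m.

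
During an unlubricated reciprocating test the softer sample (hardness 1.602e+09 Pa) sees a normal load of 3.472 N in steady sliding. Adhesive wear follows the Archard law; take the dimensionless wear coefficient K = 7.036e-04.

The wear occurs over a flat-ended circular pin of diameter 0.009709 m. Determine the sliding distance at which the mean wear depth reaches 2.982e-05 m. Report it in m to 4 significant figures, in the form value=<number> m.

value=1448 m

All arithmetic maintains full float precision. The intermediates appear rounded, and rounded once at the end, at four significant digits.
Convert: Contact area A = π·d²/4 = π·(0.009709 m)²/4 = 7.404e-05 m².
In SI base units: W = 3.472 N, H = 1.602e+09 Pa, K = 7.036e-04.
Allowed volume V_lim = h_lim·A = 2.982e-05 · 7.404e-05 = 2.208e-09 m³.
Sliding life L = V_lim·H/(K·W) = 2.208e-09 · 1.602e+09 / (7.036e-04 · 3.472) = 1448 m.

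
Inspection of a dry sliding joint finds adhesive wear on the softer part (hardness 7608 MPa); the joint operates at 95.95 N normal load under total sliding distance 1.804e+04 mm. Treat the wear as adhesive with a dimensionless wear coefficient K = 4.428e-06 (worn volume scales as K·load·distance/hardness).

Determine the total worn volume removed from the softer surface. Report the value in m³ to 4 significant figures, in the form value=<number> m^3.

The intermediates are shown rounded, and all working math holds full float precision. Rounded once at the end: four significant digits.
Distance covered L = 1.804e+04 mm = 18.04 m.
Hardness H = 7608 MPa = 7.608e+09 Pa.
As SI base values: W = 95.95 N, H = 7.608e+09 Pa, K = 4.428e-06.
Wear volume V = K·W·L/H = 4.428e-06 · 95.95 · 18.04 / 7.608e+09 = 1.007e-12 m³.

value=1.007e-12 m^3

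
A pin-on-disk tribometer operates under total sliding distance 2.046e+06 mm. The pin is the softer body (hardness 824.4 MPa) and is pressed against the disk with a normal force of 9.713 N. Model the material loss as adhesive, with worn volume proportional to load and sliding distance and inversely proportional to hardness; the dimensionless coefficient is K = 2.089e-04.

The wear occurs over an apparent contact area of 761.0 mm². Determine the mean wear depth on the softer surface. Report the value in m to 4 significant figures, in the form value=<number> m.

Every step keeps full precision — intermediates appear rounded; a lone final rounding, at four significant digits.
Total distance L = 2.046e+06 mm = 2046 m.
Hardness H = 824.4 MPa = 8.244e+08 Pa.
Contact area A = 761.0 mm² = 7.610e-04 m².
Expressed in SI base units: W = 9.713 N, H = 8.244e+08 Pa, K = 2.089e-04.
Apply Archard: V = K·W·L/H = 2.089e-04 · 9.713 · 2046 / 8.244e+08 = 5.036e-09 m³.
Mean depth h = V/A = 5.036e-09 / 7.610e-04 = 6.617e-06 m.

value=6.617e-06 m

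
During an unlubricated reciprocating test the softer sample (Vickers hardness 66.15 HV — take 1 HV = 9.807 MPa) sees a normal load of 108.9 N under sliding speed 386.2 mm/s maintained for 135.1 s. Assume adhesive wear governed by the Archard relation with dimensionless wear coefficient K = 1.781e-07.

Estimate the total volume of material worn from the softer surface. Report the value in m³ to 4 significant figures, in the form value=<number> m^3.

All arithmetic holds exact precision; the intermediates are displayed rounded — rounded once at the end to four significant figures.
Convert: Sliding speed v = 386.2 mm/s = 0.3862 m/s. Path length L = v·t = 0.3862 m/s × 135.1 s = 52.18 m.
Convert: Hardness H = 66.15 HV × 9.807 MPa/HV = 648.7 MPa = 6.487e+08 Pa.
Collected in SI base units: W = 108.9 N, H = 6.487e+08 Pa, K = 1.781e-07.
Archard volume V = K·W·L/H = 1.781e-07 · 108.9 · 52.18 / 6.487e+08 = 1.560e-12 m³.

value=1.560e-12 m^3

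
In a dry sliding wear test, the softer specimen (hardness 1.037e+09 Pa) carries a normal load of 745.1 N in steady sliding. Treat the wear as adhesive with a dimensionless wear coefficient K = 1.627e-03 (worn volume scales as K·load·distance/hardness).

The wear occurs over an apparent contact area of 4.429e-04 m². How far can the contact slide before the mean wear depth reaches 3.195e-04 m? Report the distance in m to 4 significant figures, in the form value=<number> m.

value=121.0 m

Every step carries full float precision — the intermediates are displayed rounded, and a single final rounding: 4 significant figures.
As SI base values: W = 745.1 N, H = 1.037e+09 Pa, K = 1.627e-03.
Permissible volume V_lim = h_lim·A = 3.195e-04 · 4.429e-04 = 1.415e-07 m³.
So the life L = V_lim·H/(K·W) = 1.415e-07 · 1.037e+09 / (1.627e-03 · 745.1) = 121.0 m.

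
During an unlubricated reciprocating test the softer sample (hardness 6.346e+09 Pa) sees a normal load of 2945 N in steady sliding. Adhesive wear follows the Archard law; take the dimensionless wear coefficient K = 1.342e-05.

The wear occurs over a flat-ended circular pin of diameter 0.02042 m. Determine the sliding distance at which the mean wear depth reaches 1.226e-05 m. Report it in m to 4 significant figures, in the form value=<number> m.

Displayed values are rounded. All working math runs at exact precision — a single final rounding: 4 significant digits.
Contact area A = π·d²/4 = π·(0.02042 m)²/4 = 3.275e-04 m².
Working in SI base units: W = 2945 N, H = 6.346e+09 Pa, K = 1.342e-05.
Allowed volume V_lim = h_lim·A = 1.226e-05 · 3.275e-04 = 4.015e-09 m³.
Life L = V_lim·H/(K·W) = 4.015e-09 · 6.346e+09 / (1.342e-05 · 2945) = 644.7 m.

value=644.7 m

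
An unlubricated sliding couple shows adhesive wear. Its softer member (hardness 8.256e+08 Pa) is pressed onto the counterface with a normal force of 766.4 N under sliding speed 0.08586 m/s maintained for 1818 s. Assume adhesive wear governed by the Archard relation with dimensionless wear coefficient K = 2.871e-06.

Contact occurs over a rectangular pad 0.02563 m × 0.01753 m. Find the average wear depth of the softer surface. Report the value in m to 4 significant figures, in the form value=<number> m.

value=9.259e-07 m

Each operation runs at full precision; the intermediates are displayed rounded; one last rounding to 4 significant digits.
Convert: Sliding distance L = v·t = 0.08586 m/s × 1818 s = 156.1 m.
Convert: Contact area A = 0.02563 m × 0.01753 m = 4.493e-04 m².
In SI base units: W = 766.4 N, H = 8.256e+08 Pa, K = 2.871e-06.
Archard volume V = K·W·L/H = 2.871e-06 · 766.4 · 156.1 / 8.256e+08 = 4.160e-10 m³.
Mean wear depth h = V/A = 4.160e-10 / 4.493e-04 = 9.259e-07 m.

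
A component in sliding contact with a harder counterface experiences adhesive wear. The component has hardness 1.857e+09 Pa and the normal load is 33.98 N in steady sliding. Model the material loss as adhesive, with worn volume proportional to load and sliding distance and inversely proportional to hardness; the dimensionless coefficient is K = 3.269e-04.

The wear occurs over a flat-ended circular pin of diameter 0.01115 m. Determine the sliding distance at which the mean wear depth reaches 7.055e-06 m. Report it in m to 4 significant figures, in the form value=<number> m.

Intermediate values are shown rounded. All working math runs at full precision. Rounded just once, at 4 significant digits.
Convert: Contact area A = π·d²/4 = π·(0.01115 m)²/4 = 9.764e-05 m².
SI base units throughout: W = 33.98 N, H = 1.857e+09 Pa, K = 3.269e-04.
Limit volume V_lim = h_lim·A = 7.055e-06 · 9.764e-05 = 6.889e-10 m³.
Sliding life L = V_lim·H/(K·W) = 6.889e-10 · 1.857e+09 / (3.269e-04 · 33.98) = 115.2 m.

value=115.2 m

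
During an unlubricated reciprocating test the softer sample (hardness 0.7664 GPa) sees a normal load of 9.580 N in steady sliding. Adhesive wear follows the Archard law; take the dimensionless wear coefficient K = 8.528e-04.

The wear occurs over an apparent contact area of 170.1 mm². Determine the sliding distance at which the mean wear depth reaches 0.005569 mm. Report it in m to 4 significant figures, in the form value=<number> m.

The computation maintains full precision — intermediates are shown rounded. Rounded once at the end to four significant figures.
Convert: Hardness H = 0.7664 GPa = 7.664e+08 Pa.
Convert: Contact area A = 170.1 mm² = 1.701e-04 m².
Convert: Depth limit h_lim = 0.005569 mm = 5.569e-06 m.
In SI base units, W = 9.580 N, H = 7.664e+08 Pa, K = 8.528e-04.
At the depth limit, V_lim = h_lim·A = 5.569e-06 · 1.701e-04 = 9.473e-10 m³.
Life L = V_lim·H/(K·W) = 9.473e-10 · 7.664e+08 / (8.528e-04 · 9.580) = 88.86 m.

value=88.86 m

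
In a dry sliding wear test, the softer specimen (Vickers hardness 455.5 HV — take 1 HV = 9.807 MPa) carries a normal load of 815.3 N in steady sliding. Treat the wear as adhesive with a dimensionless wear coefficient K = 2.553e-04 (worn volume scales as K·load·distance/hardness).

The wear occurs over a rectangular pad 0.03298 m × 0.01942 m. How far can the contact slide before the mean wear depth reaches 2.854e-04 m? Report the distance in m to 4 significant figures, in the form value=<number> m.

value=3923 m

All working math runs at full precision — the intermediates are shown rounded. Rounded once at the end to four significant figures.
Hardness H = 455.5 HV × 9.807 MPa/HV = 4467 MPa = 4.467e+09 Pa.
Contact area A = 0.03298 m × 0.01942 m = 6.405e-04 m².
As SI base values: W = 815.3 N, H = 4.467e+09 Pa, K = 2.553e-04.
Limit volume V_lim = h_lim·A = 2.854e-04 · 6.405e-04 = 1.828e-07 m³.
Sliding life L = V_lim·H/(K·W) = 1.828e-07 · 4.467e+09 / (2.553e-04 · 815.3) = 3923 m.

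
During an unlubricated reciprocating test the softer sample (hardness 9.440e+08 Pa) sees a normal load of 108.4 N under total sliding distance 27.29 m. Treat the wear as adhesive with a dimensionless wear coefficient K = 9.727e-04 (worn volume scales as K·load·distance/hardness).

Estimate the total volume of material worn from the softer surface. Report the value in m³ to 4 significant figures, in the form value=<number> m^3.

All arithmetic holds exact precision; the intermediates are displayed rounded. Rounded once at the end to 4 significant digits.
Expressed in SI base units: W = 108.4 N, H = 9.440e+08 Pa, K = 9.727e-04.
Wear volume V = K·W·L/H = 9.727e-04 · 108.4 · 27.29 / 9.440e+08 = 3.048e-09 m³.

value=3.048e-09 m^3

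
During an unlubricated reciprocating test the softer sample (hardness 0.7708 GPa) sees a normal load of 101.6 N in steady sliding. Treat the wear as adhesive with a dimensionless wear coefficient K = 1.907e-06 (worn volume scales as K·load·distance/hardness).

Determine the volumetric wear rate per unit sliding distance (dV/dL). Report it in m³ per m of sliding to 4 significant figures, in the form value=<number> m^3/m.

value=2.514e-13 m^3/m

Quoted intermediates are rounded. The algebra maintains full precision; a single final rounding, at 4 significant digits.
Hardness H = 0.7708 GPa = 7.708e+08 Pa.
SI base units throughout: W = 101.6 N, H = 7.708e+08 Pa, K = 1.907e-06.
Rate of wear dV/dL = K·W/H (independent of L): 1.907e-06 · 101.6 / 7.708e+08 = 2.514e-13 m³/m.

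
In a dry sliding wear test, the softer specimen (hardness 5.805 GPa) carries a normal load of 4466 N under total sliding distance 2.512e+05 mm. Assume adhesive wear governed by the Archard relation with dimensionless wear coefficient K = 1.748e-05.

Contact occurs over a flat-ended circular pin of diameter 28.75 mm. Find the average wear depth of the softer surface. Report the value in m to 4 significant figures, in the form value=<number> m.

Intermediate values are displayed rounded; every step keeps full precision. Rounded just once: 4 significant digits.
The distance L = 2.512e+05 mm = 251.2 m.
Hardness H = 5.805 GPa = 5.805e+09 Pa.
Pin diameter d = 28.75 mm = 0.02875 m. Contact area A = π·d²/4 = π·(0.02875 m)²/4 = 6.492e-04 m².
Restated in SI base units: W = 4466 N, H = 5.805e+09 Pa, K = 1.748e-05.
Apply Archard: V = K·W·L/H = 1.748e-05 · 4466 · 251.2 / 5.805e+09 = 3.378e-09 m³.
Wear depth h = V/A = 3.378e-09 / 6.492e-04 = 5.204e-06 m.

value=5.204e-06 m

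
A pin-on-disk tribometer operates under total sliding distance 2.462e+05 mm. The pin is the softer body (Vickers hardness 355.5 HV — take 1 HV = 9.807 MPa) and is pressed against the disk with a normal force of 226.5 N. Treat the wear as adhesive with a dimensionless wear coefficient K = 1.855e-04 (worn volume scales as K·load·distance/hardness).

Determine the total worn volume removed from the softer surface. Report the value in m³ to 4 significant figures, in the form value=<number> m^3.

value=2.967e-09 m^3

Every step holds exact precision. Intermediates are displayed rounded; rounded just once to four significant digits.
Distance L = 2.462e+05 mm = 246.2 m.
Hardness H = 355.5 HV × 9.807 MPa/HV = 3486 MPa = 3.486e+09 Pa.
SI base units throughout: W = 226.5 N, H = 3.486e+09 Pa, K = 1.855e-04.
Worn volume V = K·W·L/H = 1.855e-04 · 226.5 · 246.2 / 3.486e+09 = 2.967e-09 m³.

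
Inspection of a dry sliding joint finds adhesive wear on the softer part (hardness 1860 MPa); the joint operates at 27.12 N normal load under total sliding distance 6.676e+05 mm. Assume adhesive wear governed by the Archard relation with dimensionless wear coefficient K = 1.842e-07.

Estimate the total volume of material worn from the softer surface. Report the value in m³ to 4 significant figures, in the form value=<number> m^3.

Each operation holds exact precision — the intermediates appear rounded, and rounded just once, at 4 significant digits.
Convert: Path length L = 6.676e+05 mm = 667.6 m.
Convert: Hardness H = 1860 MPa = 1.860e+09 Pa.
Working in SI base units: W = 27.12 N, H = 1.860e+09 Pa, K = 1.842e-07.
Volume removed: V = K·W·L/H = 1.842e-07 · 27.12 · 667.6 / 1.860e+09 = 1.793e-12 m³.

value=1.793e-12 m^3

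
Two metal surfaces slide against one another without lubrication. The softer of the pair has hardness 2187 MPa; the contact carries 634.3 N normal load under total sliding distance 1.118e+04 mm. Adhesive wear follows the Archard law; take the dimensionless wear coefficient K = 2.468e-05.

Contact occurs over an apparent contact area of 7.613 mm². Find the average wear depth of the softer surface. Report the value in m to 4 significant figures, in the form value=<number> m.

value=1.051e-05 m

All arithmetic holds full precision; intermediate values are shown rounded; one last rounding, at four significant digits.
Convert: Path length L = 1.118e+04 mm = 11.18 m.
Convert: Hardness H = 2187 MPa = 2.187e+09 Pa.
Convert: Contact area A = 7.613 mm² = 7.613e-06 m².
In SI base units, W = 634.3 N, H = 2.187e+09 Pa, K = 2.468e-05.
Wear volume V = K·W·L/H = 2.468e-05 · 634.3 · 11.18 / 2.187e+09 = 8.003e-11 m³.
Mean depth h = V/A = 8.003e-11 / 7.613e-06 = 1.051e-05 m.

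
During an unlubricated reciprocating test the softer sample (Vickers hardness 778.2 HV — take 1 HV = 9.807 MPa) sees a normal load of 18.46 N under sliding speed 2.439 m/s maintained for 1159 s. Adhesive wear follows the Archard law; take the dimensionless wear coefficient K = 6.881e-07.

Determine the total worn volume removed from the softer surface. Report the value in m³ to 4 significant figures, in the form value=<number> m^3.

value=4.705e-12 m^3

The algebra carries exact precision, and intermediate values are printed rounded. Rounded just once, at four significant figures.
Convert: Distance L = v·t = 2.439 m/s × 1159 s = 2827 m.
Convert: Hardness H = 778.2 HV × 9.807 MPa/HV = 7632 MPa = 7.632e+09 Pa.
Restated in SI base units: W = 18.46 N, H = 7.632e+09 Pa, K = 6.881e-07.
Apply Archard: V = K·W·L/H = 6.881e-07 · 18.46 · 2827 / 7.632e+09 = 4.705e-12 m³.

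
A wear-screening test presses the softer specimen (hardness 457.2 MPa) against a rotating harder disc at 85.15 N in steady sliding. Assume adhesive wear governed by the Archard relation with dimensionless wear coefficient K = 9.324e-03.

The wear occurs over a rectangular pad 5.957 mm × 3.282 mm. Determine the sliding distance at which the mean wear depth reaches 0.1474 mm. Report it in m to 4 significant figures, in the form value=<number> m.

value=1.660 m

Displayed values are rounded; the algebra carries exact precision. Rounded once at the end: 4 significant digits.
Hardness H = 457.2 MPa = 4.572e+08 Pa.
Pad sides 5.957 mm × 3.282 mm = 0.005957 m × 0.003282 m. Contact area A = 0.005957 m × 0.003282 m = 1.955e-05 m².
Depth limit h_lim = 0.1474 mm = 1.474e-04 m.
Expressed in SI base units: W = 85.15 N, H = 4.572e+08 Pa, K = 9.324e-03.
Limit volume V_lim = h_lim·A = 1.474e-04 · 1.955e-05 = 2.882e-09 m³.
Life L = V_lim·H/(K·W) = 2.882e-09 · 4.572e+08 / (9.324e-03 · 85.15) = 1.660 m.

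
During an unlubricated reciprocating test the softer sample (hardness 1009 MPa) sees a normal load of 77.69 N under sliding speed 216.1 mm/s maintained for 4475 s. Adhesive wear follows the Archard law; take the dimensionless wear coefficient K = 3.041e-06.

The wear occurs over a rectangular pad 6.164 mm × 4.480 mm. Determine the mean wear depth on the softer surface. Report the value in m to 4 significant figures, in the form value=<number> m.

value=8.200e-06 m

The intermediates are printed rounded. Each operation holds full precision, and one last rounding, at four significant figures.
Sliding speed v = 216.1 mm/s = 0.2161 m/s. The distance L = v·t = 0.2161 m/s × 4475 s = 967.0 m.
Hardness H = 1009 MPa = 1.009e+09 Pa.
Pad sides 6.164 mm × 4.480 mm = 0.006164 m × 0.004480 m. Contact area A = 0.006164 m × 0.004480 m = 2.761e-05 m².
Working in SI base units: W = 77.69 N, H = 1.009e+09 Pa, K = 3.041e-06.
Wear volume V = K·W·L/H = 3.041e-06 · 77.69 · 967.0 / 1.009e+09 = 2.264e-10 m³.
Depth of wear h = V/A = 2.264e-10 / 2.761e-05 = 8.200e-06 m.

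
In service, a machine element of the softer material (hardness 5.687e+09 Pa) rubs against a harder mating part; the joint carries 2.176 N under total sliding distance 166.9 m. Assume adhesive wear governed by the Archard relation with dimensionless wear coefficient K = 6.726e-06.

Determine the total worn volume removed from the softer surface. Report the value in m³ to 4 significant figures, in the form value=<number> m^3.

Each operation holds full precision — the intermediates are printed rounded, and rounded once at the end: 4 significant figures.
Restated in SI base units: W = 2.176 N, H = 5.687e+09 Pa, K = 6.726e-06.
The Archard volume V = K·W·L/H = 6.726e-06 · 2.176 · 166.9 / 5.687e+09 = 4.295e-13 m³.

value=4.295e-13 m^3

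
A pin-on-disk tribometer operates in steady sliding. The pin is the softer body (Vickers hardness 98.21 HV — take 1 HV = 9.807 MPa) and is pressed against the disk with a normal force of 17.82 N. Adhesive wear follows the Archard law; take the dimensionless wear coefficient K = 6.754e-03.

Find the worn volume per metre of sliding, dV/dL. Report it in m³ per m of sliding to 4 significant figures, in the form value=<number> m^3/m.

The computation runs at exact precision, and intermediates are shown rounded, and a single final rounding: four significant figures.
Hardness H = 98.21 HV × 9.807 MPa/HV = 963.1 MPa = 9.631e+08 Pa.
Restated in SI base units: W = 17.82 N, H = 9.631e+08 Pa, K = 6.754e-03.
Rate of wear dV/dL = K·W/H: 6.754e-03 · 17.82 / 9.631e+08 = 1.250e-10 m³/m.

value=1.250e-10 m^3/m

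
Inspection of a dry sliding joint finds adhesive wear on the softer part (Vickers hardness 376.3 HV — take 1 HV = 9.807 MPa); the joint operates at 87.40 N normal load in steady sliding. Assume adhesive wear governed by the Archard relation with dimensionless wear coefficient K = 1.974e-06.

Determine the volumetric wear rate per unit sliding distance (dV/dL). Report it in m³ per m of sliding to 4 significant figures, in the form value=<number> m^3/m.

The intermediates appear rounded, and each operation carries full precision — one final rounding to 4 significant digits.
Convert: Hardness H = 376.3 HV × 9.807 MPa/HV = 3690 MPa = 3.690e+09 Pa.
Expressed in SI base units: W = 87.40 N, H = 3.690e+09 Pa, K = 1.974e-06.
Wear rate dV/dL = K·W/H (independent of L): 1.974e-06 · 87.40 / 3.690e+09 = 4.675e-14 m³/m.

value=4.675e-14 m^3/m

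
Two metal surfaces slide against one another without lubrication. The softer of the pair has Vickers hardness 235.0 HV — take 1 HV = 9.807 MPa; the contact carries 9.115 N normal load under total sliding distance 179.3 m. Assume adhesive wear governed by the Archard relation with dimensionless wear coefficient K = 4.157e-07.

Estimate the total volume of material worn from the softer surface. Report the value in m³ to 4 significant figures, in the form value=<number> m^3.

value=2.948e-13 m^3

All arithmetic holds full precision — quoted intermediates are rounded; a single final rounding: four significant figures.
Convert: Hardness H = 235.0 HV × 9.807 MPa/HV = 2305 MPa = 2.305e+09 Pa.
SI base units throughout: W = 9.115 N, H = 2.305e+09 Pa, K = 4.157e-07.
By Archard's law, V = K·W·L/H = 4.157e-07 · 9.115 · 179.3 / 2.305e+09 = 2.948e-13 m³.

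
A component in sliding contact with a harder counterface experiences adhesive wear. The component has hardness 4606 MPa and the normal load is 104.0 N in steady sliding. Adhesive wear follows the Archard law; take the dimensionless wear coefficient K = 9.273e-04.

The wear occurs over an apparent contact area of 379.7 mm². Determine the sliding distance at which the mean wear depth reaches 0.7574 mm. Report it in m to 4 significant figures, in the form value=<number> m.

value=1.374e+04 m

The intermediates are printed rounded; the computation keeps full float precision — rounded just once: four significant digits.
Convert: Hardness H = 4606 MPa = 4.606e+09 Pa.
Convert: Contact area A = 379.7 mm² = 3.797e-04 m².
Convert: Depth limit h_lim = 0.7574 mm = 7.574e-04 m.
Expressed in SI base units: W = 104.0 N, H = 4.606e+09 Pa, K = 9.273e-04.
Wearable volume V_lim = h_lim·A = 7.574e-04 · 3.797e-04 = 2.876e-07 m³.
Inverting, life L = V_lim·H/(K·W) = 2.876e-07 · 4.606e+09 / (9.273e-04 · 104.0) = 1.374e+04 m.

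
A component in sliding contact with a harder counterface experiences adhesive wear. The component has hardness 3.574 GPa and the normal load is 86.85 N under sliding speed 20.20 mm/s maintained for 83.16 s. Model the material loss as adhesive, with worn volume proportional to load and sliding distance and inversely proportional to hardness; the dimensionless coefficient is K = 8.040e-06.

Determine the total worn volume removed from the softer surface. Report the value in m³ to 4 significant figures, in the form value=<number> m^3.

value=3.282e-13 m^3

Every step carries full precision, and printed values are rounded — rounded just once, at four significant figures.
Sliding speed v = 20.20 mm/s = 0.02020 m/s. Total distance L = v·t = 0.02020 m/s × 83.16 s = 1.680 m.
Hardness H = 3.574 GPa = 3.574e+09 Pa.
Working in SI base units: W = 86.85 N, H = 3.574e+09 Pa, K = 8.040e-06.
Wear volume V = K·W·L/H = 8.040e-06 · 86.85 · 1.680 / 3.574e+09 = 3.282e-13 m³.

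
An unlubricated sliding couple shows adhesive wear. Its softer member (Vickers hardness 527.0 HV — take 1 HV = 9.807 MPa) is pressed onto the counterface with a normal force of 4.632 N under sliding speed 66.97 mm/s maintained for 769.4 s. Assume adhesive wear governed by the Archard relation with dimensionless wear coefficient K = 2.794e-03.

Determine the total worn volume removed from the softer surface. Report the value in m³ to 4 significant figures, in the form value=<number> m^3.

value=1.290e-10 m^3

Every step keeps full float precision. The intermediates are printed rounded, and rounded once at the end, at four significant digits.
Sliding speed v = 66.97 mm/s = 0.06697 m/s. Sliding distance L = v·t = 0.06697 m/s × 769.4 s = 51.53 m.
Hardness H = 527.0 HV × 9.807 MPa/HV = 5168 MPa = 5.168e+09 Pa.
Expressed in SI base units: W = 4.632 N, H = 5.168e+09 Pa, K = 2.794e-03.
Apply Archard: V = K·W·L/H = 2.794e-03 · 4.632 · 51.53 / 5.168e+09 = 1.290e-10 m³.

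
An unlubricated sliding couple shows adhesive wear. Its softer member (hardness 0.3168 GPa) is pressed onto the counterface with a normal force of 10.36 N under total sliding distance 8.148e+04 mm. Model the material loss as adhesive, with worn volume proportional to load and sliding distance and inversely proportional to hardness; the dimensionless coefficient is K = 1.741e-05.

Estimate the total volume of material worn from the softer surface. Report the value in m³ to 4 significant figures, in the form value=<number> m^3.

value=4.639e-11 m^3

The algebra keeps full precision, and intermediate values are printed rounded; one final rounding, at 4 significant figures.
Distance L = 8.148e+04 mm = 81.48 m.
Hardness H = 0.3168 GPa = 3.168e+08 Pa.
Restated in SI base units: W = 10.36 N, H = 3.168e+08 Pa, K = 1.741e-05.
Wear volume V = K·W·L/H = 1.741e-05 · 10.36 · 81.48 / 3.168e+08 = 4.639e-11 m³.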